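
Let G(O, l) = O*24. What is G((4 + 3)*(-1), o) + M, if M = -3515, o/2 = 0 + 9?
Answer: -3683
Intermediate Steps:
o = 18 (o = 2*(0 + 9) = 2*9 = 18)
G(O, l) = 24*O
G((4 + 3)*(-1), o) + M = 24*((4 + 3)*(-1)) - 3515 = 24*(7*(-1)) - 3515 = 24*(-7) - 3515 = -168 - 3515 = -3683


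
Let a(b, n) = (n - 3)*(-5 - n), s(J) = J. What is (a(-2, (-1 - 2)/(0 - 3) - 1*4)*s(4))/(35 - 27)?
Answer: 6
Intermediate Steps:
a(b, n) = (-5 - n)*(-3 + n) (a(b, n) = (-3 + n)*(-5 - n) = (-5 - n)*(-3 + n))
(a(-2, (-1 - 2)/(0 - 3) - 1*4)*s(4))/(35 - 27) = ((15 - ((-1 - 2)/(0 - 3) - 1*4)² - 2*((-1 - 2)/(0 - 3) - 1*4))*4)/(35 - 27) = ((15 - (-3/(-3) - 4)² - 2*(-3/(-3) - 4))*4)/8 = ((15 - (-3*(-⅓) - 4)² - 2*(-3*(-⅓) - 4))*4)*(⅛) = ((15 - (1 - 4)² - 2*(1 - 4))*4)*(⅛) = ((15 - 1*(-3)² - 2*(-3))*4)*(⅛) = ((15 - 1*9 + 6)*4)*(⅛) = ((15 - 9 + 6)*4)*(⅛) = (12*4)*(⅛) = 48*(⅛) = 6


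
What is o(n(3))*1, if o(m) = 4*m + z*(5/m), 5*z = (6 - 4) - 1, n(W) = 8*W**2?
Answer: 20737/72 ≈ 288.01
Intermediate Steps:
z = 1/5 (z = ((6 - 4) - 1)/5 = (2 - 1)/5 = (1/5)*1 = 1/5 ≈ 0.20000)
o(m) = 1/m + 4*m (o(m) = 4*m + (5/m)/5 = 4*m + 1/m = 1/m + 4*m)
o(n(3))*1 = (1/(8*3**2) + 4*(8*3**2))*1 = (1/(8*9) + 4*(8*9))*1 = (1/72 + 4*72)*1 = (1/72 + 288)*1 = (20737/72)*1 = 20737/72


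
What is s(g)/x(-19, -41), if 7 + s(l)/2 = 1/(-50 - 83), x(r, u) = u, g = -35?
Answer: 1864/5453 ≈ 0.34183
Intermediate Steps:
s(l) = -1864/133 (s(l) = -14 + 2/(-50 - 83) = -14 + 2/(-133) = -14 + 2*(-1/133) = -14 - 2/133 = -1864/133)
s(g)/x(-19, -41) = -1864/133/(-41) = -1864/133*(-1/41) = 1864/5453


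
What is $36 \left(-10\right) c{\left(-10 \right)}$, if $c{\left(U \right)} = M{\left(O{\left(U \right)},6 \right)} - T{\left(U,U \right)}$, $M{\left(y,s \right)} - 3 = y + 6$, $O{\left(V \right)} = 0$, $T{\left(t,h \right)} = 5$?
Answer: $-1440$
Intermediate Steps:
$M{\left(y,s \right)} = 9 + y$ ($M{\left(y,s \right)} = 3 + \left(y + 6\right) = 3 + \left(6 + y\right) = 9 + y$)
$c{\left(U \right)} = 4$ ($c{\left(U \right)} = \left(9 + 0\right) - 5 = 9 - 5 = 4$)
$36 \left(-10\right) c{\left(-10 \right)} = 36 \left(-10\right) 4 = \left(-360\right) 4 = -1440$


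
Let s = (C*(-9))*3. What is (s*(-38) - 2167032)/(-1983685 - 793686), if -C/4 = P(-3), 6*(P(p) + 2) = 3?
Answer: 2160876/2777371 ≈ 0.77803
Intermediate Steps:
P(p) = -3/2 (P(p) = -2 + (⅙)*3 = -2 + ½ = -3/2)
C = 6 (C = -4*(-3/2) = 6)
s = -162 (s = (6*(-9))*3 = -54*3 = -162)
(s*(-38) - 2167032)/(-1983685 - 793686) = (-162*(-38) - 2167032)/(-1983685 - 793686) = (6156 - 2167032)/(-2777371) = -2160876*(-1/2777371) = 2160876/2777371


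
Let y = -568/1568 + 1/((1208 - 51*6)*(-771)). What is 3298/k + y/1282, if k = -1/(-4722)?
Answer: 1360666368560461183/87372551112 ≈ 1.5573e+7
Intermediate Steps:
y = -24688289/68153316 (y = -568*1/1568 - 1/771/(1208 - 306) = -71/196 - 1/771/902 = -71/196 + (1/902)*(-1/771) = -71/196 - 1/695442 = -24688289/68153316 ≈ -0.36225)
k = 1/4722 (k = -1*(-1/4722) = 1/4722 ≈ 0.00021177)
3298/k + y/1282 = 3298/(1/4722) - 24688289/68153316/1282 = 3298*4722 - 24688289/68153316*1/1282 = 15573156 - 24688289/87372551112 = 1360666368560461183/87372551112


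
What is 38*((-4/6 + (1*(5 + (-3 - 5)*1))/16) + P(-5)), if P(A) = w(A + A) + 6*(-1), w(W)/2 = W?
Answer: -24491/24 ≈ -1020.5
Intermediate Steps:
w(W) = 2*W
P(A) = -6 + 4*A (P(A) = 2*(A + A) + 6*(-1) = 2*(2*A) - 6 = 4*A - 6 = -6 + 4*A)
38*((-4/6 + (1*(5 + (-3 - 5)*1))/16) + P(-5)) = 38*((-4/6 + (1*(5 + (-3 - 5)*1))/16) + (-6 + 4*(-5))) = 38*((-4*⅙ + (1*(5 - 8*1))*(1/16)) + (-6 - 20)) = 38*((-⅔ + (1*(5 - 8))*(1/16)) - 26) = 38*((-⅔ + (1*(-3))*(1/16)) - 26) = 38*((-⅔ - 3*1/16) - 26) = 38*((-⅔ - 3/16) - 26) = 38*(-41/48 - 26) = 38*(-1289/48) = -24491/24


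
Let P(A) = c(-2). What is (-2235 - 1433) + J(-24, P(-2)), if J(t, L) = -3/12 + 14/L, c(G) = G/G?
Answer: -14617/4 ≈ -3654.3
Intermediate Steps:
c(G) = 1
P(A) = 1
J(t, L) = -¼ + 14/L (J(t, L) = -3*1/12 + 14/L = -¼ + 14/L)
(-2235 - 1433) + J(-24, P(-2)) = (-2235 - 1433) + (¼)*(56 - 1*1)/1 = -3668 + (¼)*1*(56 - 1) = -3668 + (¼)*1*55 = -3668 + 55/4 = -14617/4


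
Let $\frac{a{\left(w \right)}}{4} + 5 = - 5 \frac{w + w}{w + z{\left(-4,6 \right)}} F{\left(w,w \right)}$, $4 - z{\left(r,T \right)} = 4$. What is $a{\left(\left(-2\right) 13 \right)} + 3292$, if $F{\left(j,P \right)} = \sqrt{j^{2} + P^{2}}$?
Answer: $3272 - 1040 \sqrt{2} \approx 1801.2$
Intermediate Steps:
$z{\left(r,T \right)} = 0$ ($z{\left(r,T \right)} = 4 - 4 = 0$)
$F{\left(j,P \right)} = \sqrt{P^{2} + j^{2}}$
$a{\left(w \right)} = -20 - 40 \sqrt{2} \sqrt{w^{2}}$ ($a{\left(w \right)} = -20 + 4 - 5 \frac{w + w}{w + 0} \sqrt{w^{2} + w^{2}} = -20 + 4 - 5 \frac{2 w}{w} \sqrt{2 w^{2}} = -20 + 4 \left(-5\right) 2 \sqrt{2} \sqrt{w^{2}} = -20 + 4 \left(- 10 \sqrt{2} \sqrt{w^{2}}\right) = -20 - 40 \sqrt{2} \sqrt{w^{2}}$)
$a{\left(\left(-2\right) 13 \right)} + 3292 = \left(-20 - 40 \sqrt{2} \sqrt{\left(\left(-2\right) 13\right)^{2}}\right) + 3292 = \left(-20 - 40 \sqrt{2} \sqrt{\left(-26\right)^{2}}\right) + 3292 = \left(-20 - 40 \sqrt{2} \sqrt{676}\right) + 3292 = \left(-20 - 40 \sqrt{2} \cdot 26\right) + 3292 = \left(-20 - 1040 \sqrt{2}\right) + 3292 = 3272 - 1040 \sqrt{2}$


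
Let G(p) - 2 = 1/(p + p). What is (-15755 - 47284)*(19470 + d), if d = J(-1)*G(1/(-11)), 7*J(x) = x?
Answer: -2454801699/2 ≈ -1.2274e+9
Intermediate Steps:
J(x) = x/7
G(p) = 2 + 1/(2*p) (G(p) = 2 + 1/(p + p) = 2 + 1/(2*p))
d = ½ (d = ((⅐)*(-1))*(2 + 1/(2*(1/(-11)))) = -(2 + 1/(2*(-1/11)))/7 = -(2 + (½)*(-11))/7 = -(2 - 11/2)/7 = -⅐*(-7/2) = ½ ≈ 0.50000)
(-15755 - 47284)*(19470 + d) = (-15755 - 47284)*(19470 + ½) = -63039*38941/2 = -2454801699/2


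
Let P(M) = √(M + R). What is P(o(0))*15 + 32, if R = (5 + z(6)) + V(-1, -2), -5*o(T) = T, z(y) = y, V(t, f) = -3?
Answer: 32 + 30*√2 ≈ 74.426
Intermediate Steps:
o(T) = -T/5
R = 8 (R = (5 + 6) - 3 = 11 - 3 = 8)
P(M) = √(8 + M) (P(M) = √(M + 8) = √(8 + M))
P(o(0))*15 + 32 = √(8 - ⅕*0)*15 + 32 = √(8 + 0)*15 + 32 = √8*15 + 32 = (2*√2)*15 + 32 = 30*√2 + 32 = 32 + 30*√2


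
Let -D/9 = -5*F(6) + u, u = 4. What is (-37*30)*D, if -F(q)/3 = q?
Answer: 939060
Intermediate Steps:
F(q) = -3*q
D = -846 (D = -9*(-(-15)*6 + 4) = -9*(-5*(-18) + 4) = -9*(90 + 4) = -9*94 = -846)
(-37*30)*D = -37*30*(-846) = -1110*(-846) = 939060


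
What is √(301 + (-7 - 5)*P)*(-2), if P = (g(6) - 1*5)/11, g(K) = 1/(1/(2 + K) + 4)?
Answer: -2*√37049/11 ≈ -34.997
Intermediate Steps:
g(K) = 1/(4 + 1/(2 + K))
P = -157/363 (P = ((2 + 6)/(9 + 4*6) - 1*5)/11 = (8/(9 + 24) - 5)*(1/11) = (8/33 - 5)*(1/11) = -157/33*1/11 = -157/363 ≈ -0.43251)
√(301 + (-7 - 5)*P)*(-2) = √(301 + (-7 - 5)*(-157/363))*(-2) = √(301 - 12*(-157/363))*(-2) = √(301 + 628/121)*(-2) = √(37049/121)*(-2) = (√37049/11)*(-2) = -2*√37049/11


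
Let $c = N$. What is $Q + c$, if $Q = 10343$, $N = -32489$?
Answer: $-22146$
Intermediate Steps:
$c = -32489$
$Q + c = 10343 - 32489 = -22146$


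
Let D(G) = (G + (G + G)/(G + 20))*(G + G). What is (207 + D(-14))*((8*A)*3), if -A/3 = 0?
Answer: 0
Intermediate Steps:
A = 0 (A = -3*0 = 0)
D(G) = 2*G*(G + 2*G/(20 + G)) (D(G) = (G + (2*G)/(20 + G))*(2*G) = (G + 2*G/(20 + G))*(2*G) = 2*G*(G + 2*G/(20 + G)))
(207 + D(-14))*((8*A)*3) = (207 + 2*(-14)²*(22 - 14)/(20 - 14))*((8*0)*3) = (207 + 2*196*8/6)*(0*3) = (207 + 2*196*(⅙)*8)*0 = (207 + 1568/3)*0 = (2189/3)*0 = 0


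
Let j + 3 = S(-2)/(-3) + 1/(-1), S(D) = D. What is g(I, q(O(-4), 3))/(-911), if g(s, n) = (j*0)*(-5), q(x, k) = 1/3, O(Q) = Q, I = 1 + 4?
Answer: 0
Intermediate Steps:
I = 5
q(x, k) = ⅓
j = -10/3 (j = -3 + (-2/(-3) + 1/(-1)) = -3 + (-2*(-⅓) + 1*(-1)) = -3 + (⅔ - 1) = -3 - ⅓ = -10/3 ≈ -3.3333)
g(s, n) = 0 (g(s, n) = -10/3*0*(-5) = 0*(-5) = 0)
g(I, q(O(-4), 3))/(-911) = 0/(-911) = 0*(-1/911) = 0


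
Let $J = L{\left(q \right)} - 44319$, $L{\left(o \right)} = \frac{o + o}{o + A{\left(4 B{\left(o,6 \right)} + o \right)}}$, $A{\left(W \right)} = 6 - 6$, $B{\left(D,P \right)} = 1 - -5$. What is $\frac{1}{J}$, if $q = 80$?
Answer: $- \frac{1}{44317} \approx -2.2565 \cdot 10^{-5}$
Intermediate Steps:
$B{\left(D,P \right)} = 6$ ($B{\left(D,P \right)} = 1 + 5 = 6$)
$A{\left(W \right)} = 0$
$L{\left(o \right)} = 2$ ($L{\left(o \right)} = \frac{o + o}{o + 0} = \frac{2 o}{o} = 2$)
$J = -44317$ ($J = 2 - 44319 = -44317$)
$\frac{1}{J} = \frac{1}{-44317} = - \frac{1}{44317}$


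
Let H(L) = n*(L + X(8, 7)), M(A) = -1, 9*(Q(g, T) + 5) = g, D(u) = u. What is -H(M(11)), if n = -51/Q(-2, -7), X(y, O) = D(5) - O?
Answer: 1377/47 ≈ 29.298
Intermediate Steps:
Q(g, T) = -5 + g/9
X(y, O) = 5 - O
n = 459/47 (n = -51/(-5 + (⅑)*(-2)) = -51/(-5 - 2/9) = -51/(-47/9) = -51*(-9/47) = 459/47 ≈ 9.7660)
H(L) = -918/47 + 459*L/47 (H(L) = 459*(L + (5 - 1*7))/47 = 459*(L + (5 - 7))/47 = 459*(L - 2)/47 = 459*(-2 + L)/47 = -918/47 + 459*L/47)
-H(M(11)) = -(-918/47 + (459/47)*(-1)) = -(-918/47 - 459/47) = -1*(-1377/47) = 1377/47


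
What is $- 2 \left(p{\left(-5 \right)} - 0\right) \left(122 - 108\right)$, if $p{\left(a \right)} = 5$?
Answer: $-140$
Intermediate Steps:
$- 2 \left(p{\left(-5 \right)} - 0\right) \left(122 - 108\right) = - 2 \left(5 - 0\right) \left(122 - 108\right) = - 2 \left(5 + 0\right) 14 = \left(-2\right) 5 \cdot 14 = \left(-10\right) 14 = -140$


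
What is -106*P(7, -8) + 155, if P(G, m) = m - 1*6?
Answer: 1639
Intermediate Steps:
P(G, m) = -6 + m (P(G, m) = m - 6 = -6 + m)
-106*P(7, -8) + 155 = -106*(-6 - 8) + 155 = -106*(-14) + 155 = 1484 + 155 = 1639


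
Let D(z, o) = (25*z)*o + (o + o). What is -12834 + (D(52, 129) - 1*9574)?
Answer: 145550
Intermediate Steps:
D(z, o) = 2*o + 25*o*z (D(z, o) = 25*o*z + 2*o = 2*o + 25*o*z)
-12834 + (D(52, 129) - 1*9574) = -12834 + (129*(2 + 25*52) - 1*9574) = -12834 + (129*(2 + 1300) - 9574) = -12834 + (129*1302 - 9574) = -12834 + (167958 - 9574) = -12834 + 158384 = 145550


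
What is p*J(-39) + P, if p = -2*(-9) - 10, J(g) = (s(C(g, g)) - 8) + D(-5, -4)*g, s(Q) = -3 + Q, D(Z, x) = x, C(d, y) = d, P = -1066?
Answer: -218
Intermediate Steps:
J(g) = -11 - 3*g (J(g) = ((-3 + g) - 8) - 4*g = (-11 + g) - 4*g = -11 - 3*g)
p = 8 (p = 18 - 10 = 8)
p*J(-39) + P = 8*(-11 - 3*(-39)) - 1066 = 8*(-11 + 117) - 1066 = 8*106 - 1066 = 848 - 1066 = -218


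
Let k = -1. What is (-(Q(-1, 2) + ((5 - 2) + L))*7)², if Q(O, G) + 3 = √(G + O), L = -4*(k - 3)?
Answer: 14161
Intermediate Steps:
L = 16 (L = -4*(-1 - 3) = -4*(-4) = 16)
Q(O, G) = -3 + √(G + O)
(-(Q(-1, 2) + ((5 - 2) + L))*7)² = (-((-3 + √(2 - 1)) + ((5 - 2) + 16))*7)² = (-((-3 + √1) + (3 + 16))*7)² = (-((-3 + 1) + 19)*7)² = (-(-2 + 19)*7)² = (-17*7)² = (-1*119)² = (-119)² = 14161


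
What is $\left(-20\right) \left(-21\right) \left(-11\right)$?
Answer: $-4620$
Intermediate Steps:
$\left(-20\right) \left(-21\right) \left(-11\right) = 420 \left(-11\right) = -4620$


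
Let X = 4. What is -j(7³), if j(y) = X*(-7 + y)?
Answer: -1344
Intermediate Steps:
j(y) = -28 + 4*y (j(y) = 4*(-7 + y) = -28 + 4*y)
-j(7³) = -(-28 + 4*7³) = -(-28 + 4*343) = -(-28 + 1372) = -1*1344 = -1344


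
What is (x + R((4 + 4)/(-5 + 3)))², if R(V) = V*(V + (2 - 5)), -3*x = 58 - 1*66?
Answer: 8464/9 ≈ 940.44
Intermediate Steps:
x = 8/3 (x = -(58 - 1*66)/3 = -(58 - 66)/3 = -⅓*(-8) = 8/3 ≈ 2.6667)
R(V) = V*(-3 + V) (R(V) = V*(V - 3) = V*(-3 + V))
(x + R((4 + 4)/(-5 + 3)))² = (8/3 + ((4 + 4)/(-5 + 3))*(-3 + (4 + 4)/(-5 + 3)))² = (8/3 + (8/(-2))*(-3 + 8/(-2)))² = (8/3 + (8*(-½))*(-3 + 8*(-½)))² = (8/3 - 4*(-3 - 4))² = (8/3 - 4*(-7))² = (8/3 + 28)² = (92/3)² = 8464/9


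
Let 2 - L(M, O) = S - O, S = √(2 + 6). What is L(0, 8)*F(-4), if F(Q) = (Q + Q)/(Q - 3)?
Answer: 80/7 - 16*√2/7 ≈ 8.1961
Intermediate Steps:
S = 2*√2 (S = √8 = 2*√2 ≈ 2.8284)
L(M, O) = 2 + O - 2*√2 (L(M, O) = 2 - (2*√2 - O) = 2 - (-O + 2*√2) = 2 + (O - 2*√2) = 2 + O - 2*√2)
F(Q) = 2*Q/(-3 + Q) (F(Q) = (2*Q)/(-3 + Q) = 2*Q/(-3 + Q))
L(0, 8)*F(-4) = (2 + 8 - 2*√2)*(2*(-4)/(-3 - 4)) = (10 - 2*√2)*(2*(-4)/(-7)) = (10 - 2*√2)*(2*(-4)*(-⅐)) = (10 - 2*√2)*(8/7) = 80/7 - 16*√2/7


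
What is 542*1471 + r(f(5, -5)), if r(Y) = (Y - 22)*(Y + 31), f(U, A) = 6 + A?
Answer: 796610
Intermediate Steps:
r(Y) = (-22 + Y)*(31 + Y)
542*1471 + r(f(5, -5)) = 542*1471 + (-682 + (6 - 5)**2 + 9*(6 - 5)) = 797282 + (-682 + 1**2 + 9*1) = 797282 + (-682 + 1 + 9) = 797282 - 672 = 796610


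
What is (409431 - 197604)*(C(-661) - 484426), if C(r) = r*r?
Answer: -10062841635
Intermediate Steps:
C(r) = r²
(409431 - 197604)*(C(-661) - 484426) = (409431 - 197604)*((-661)² - 484426) = 211827*(436921 - 484426) = 211827*(-47505) = -10062841635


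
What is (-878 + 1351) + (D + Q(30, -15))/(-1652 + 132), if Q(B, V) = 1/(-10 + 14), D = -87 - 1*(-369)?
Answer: 2874711/6080 ≈ 472.81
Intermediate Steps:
D = 282 (D = -87 + 369 = 282)
Q(B, V) = ¼ (Q(B, V) = 1/4 = ¼)
(-878 + 1351) + (D + Q(30, -15))/(-1652 + 132) = (-878 + 1351) + (282 + ¼)/(-1652 + 132) = 473 + (1129/4)/(-1520) = 473 + (1129/4)*(-1/1520) = 473 - 1129/6080 = 2874711/6080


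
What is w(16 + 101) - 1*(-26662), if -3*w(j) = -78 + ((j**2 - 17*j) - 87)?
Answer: 22817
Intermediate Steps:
w(j) = 55 - j**2/3 + 17*j/3 (w(j) = -(-78 + ((j**2 - 17*j) - 87))/3 = -(-78 + (-87 + j**2 - 17*j))/3 = -(-165 + j**2 - 17*j)/3 = 55 - j**2/3 + 17*j/3)
w(16 + 101) - 1*(-26662) = (55 - (16 + 101)**2/3 + 17*(16 + 101)/3) - 1*(-26662) = (55 - 1/3*117**2 + (17/3)*117) + 26662 = (55 - 1/3*13689 + 663) + 26662 = (55 - 4563 + 663) + 26662 = -3845 + 26662 = 22817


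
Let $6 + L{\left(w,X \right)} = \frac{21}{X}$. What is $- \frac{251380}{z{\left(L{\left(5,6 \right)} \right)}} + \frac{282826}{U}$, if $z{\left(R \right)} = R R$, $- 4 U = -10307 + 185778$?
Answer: $- \frac{35293576504}{877355} \approx -40227.0$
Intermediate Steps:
$L{\left(w,X \right)} = -6 + \frac{21}{X}$
$U = - \frac{175471}{4}$ ($U = - \frac{-10307 + 185778}{4} = \left(- \frac{1}{4}\right) 175471 = - \frac{175471}{4} \approx -43868.0$)
$z{\left(R \right)} = R^{2}$
$- \frac{251380}{z{\left(L{\left(5,6 \right)} \right)}} + \frac{282826}{U} = - \frac{251380}{\left(-6 + \frac{21}{6}\right)^{2}} + \frac{282826}{- \frac{175471}{4}} = - \frac{251380}{\left(-6 + 21 \cdot \frac{1}{6}\right)^{2}} + 282826 \left(- \frac{4}{175471}\right) = - \frac{251380}{\left(-6 + \frac{7}{2}\right)^{2}} - \frac{1131304}{175471} = - \frac{251380}{\left(- \frac{5}{2}\right)^{2}} - \frac{1131304}{175471} = - \frac{251380}{\frac{25}{4}} - \frac{1131304}{175471} = \left(-251380\right) \frac{4}{25} - \frac{1131304}{175471} = - \frac{201104}{5} - \frac{1131304}{175471} = - \frac{35293576504}{877355}$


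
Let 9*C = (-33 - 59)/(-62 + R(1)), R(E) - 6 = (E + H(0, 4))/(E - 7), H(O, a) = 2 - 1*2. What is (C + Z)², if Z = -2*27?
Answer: 2960448100/1022121 ≈ 2896.4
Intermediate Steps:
H(O, a) = 0 (H(O, a) = 2 - 2 = 0)
Z = -54
R(E) = 6 + E/(-7 + E) (R(E) = 6 + (E + 0)/(E - 7) = 6 + E/(-7 + E))
C = 184/1011 (C = ((-33 - 59)/(-62 + 7*(-6 + 1)/(-7 + 1)))/9 = (-92/(-62 + 7*(-5)/(-6)))/9 = (-92/(-62 + 7*(-⅙)*(-5)))/9 = (-92/(-62 + 35/6))/9 = (-92/(-337/6))/9 = (-92*(-6/337))/9 = (⅑)*(552/337) = 184/1011 ≈ 0.18200)
(C + Z)² = (184/1011 - 54)² = (-54410/1011)² = 2960448100/1022121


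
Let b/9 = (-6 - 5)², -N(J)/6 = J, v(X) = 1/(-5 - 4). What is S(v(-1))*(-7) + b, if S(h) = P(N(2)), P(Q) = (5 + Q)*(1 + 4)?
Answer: 1334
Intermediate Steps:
v(X) = -⅑ (v(X) = 1/(-9) = -⅑)
N(J) = -6*J
P(Q) = 25 + 5*Q (P(Q) = (5 + Q)*5 = 25 + 5*Q)
b = 1089 (b = 9*(-6 - 5)² = 9*(-11)² = 9*121 = 1089)
S(h) = -35 (S(h) = 25 + 5*(-6*2) = 25 + 5*(-12) = 25 - 60 = -35)
S(v(-1))*(-7) + b = -35*(-7) + 1089 = 245 + 1089 = 1334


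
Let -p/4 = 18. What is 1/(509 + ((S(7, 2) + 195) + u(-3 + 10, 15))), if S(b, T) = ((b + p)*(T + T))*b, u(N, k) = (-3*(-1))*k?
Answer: -1/1071 ≈ -0.00093371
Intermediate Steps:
p = -72 (p = -4*18 = -72)
u(N, k) = 3*k
S(b, T) = 2*T*b*(-72 + b) (S(b, T) = ((b - 72)*(T + T))*b = ((-72 + b)*(2*T))*b = (2*T*(-72 + b))*b = 2*T*b*(-72 + b))
1/(509 + ((S(7, 2) + 195) + u(-3 + 10, 15))) = 1/(509 + ((2*2*7*(-72 + 7) + 195) + 3*15)) = 1/(509 + ((2*2*7*(-65) + 195) + 45)) = 1/(509 + ((-1820 + 195) + 45)) = 1/(509 + (-1625 + 45)) = 1/(509 - 1580) = 1/(-1071) = -1/1071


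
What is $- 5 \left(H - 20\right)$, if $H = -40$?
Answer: $300$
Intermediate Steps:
$- 5 \left(H - 20\right) = - 5 \left(-40 - 20\right) = \left(-5\right) \left(-60\right) = 300$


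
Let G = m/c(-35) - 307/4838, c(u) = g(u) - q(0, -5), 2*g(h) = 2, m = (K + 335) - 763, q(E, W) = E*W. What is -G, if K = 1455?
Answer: -4968319/4838 ≈ -1026.9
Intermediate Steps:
m = 1027 (m = (1455 + 335) - 763 = 1790 - 763 = 1027)
g(h) = 1 (g(h) = (1/2)*2 = 1)
c(u) = 1 (c(u) = 1 - 0*(-5) = 1 - 1*0 = 1 + 0 = 1)
G = 4968319/4838 (G = 1027/1 - 307/4838 = 1027*1 - 307*1/4838 = 1027 - 307/4838 = 4968319/4838 ≈ 1026.9)
-G = -1*4968319/4838 = -4968319/4838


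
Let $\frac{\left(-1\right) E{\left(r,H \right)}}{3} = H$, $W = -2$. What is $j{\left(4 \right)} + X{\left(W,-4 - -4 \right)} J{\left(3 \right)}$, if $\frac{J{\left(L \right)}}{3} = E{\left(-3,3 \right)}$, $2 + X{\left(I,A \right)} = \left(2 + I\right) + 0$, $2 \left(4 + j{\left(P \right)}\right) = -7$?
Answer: $\frac{93}{2} \approx 46.5$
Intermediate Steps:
$j{\left(P \right)} = - \frac{15}{2}$ ($j{\left(P \right)} = -4 + \frac{1}{2} \left(-7\right) = -4 - \frac{7}{2} = - \frac{15}{2}$)
$X{\left(I,A \right)} = I$ ($X{\left(I,A \right)} = -2 + \left(\left(2 + I\right) + 0\right) = -2 + \left(2 + I\right) = I$)
$E{\left(r,H \right)} = - 3 H$
$J{\left(L \right)} = -27$ ($J{\left(L \right)} = 3 \left(\left(-3\right) 3\right) = 3 \left(-9\right) = -27$)
$j{\left(4 \right)} + X{\left(W,-4 - -4 \right)} J{\left(3 \right)} = - \frac{15}{2} - -54 = - \frac{15}{2} + 54 = \frac{93}{2}$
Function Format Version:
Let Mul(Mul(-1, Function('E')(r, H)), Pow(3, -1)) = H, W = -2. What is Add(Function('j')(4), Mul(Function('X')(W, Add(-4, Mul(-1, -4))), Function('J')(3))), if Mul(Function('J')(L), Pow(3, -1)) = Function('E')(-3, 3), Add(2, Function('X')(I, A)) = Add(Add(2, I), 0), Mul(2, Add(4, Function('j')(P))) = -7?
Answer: Rational(93, 2) ≈ 46.500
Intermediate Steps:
Function('j')(P) = Rational(-15, 2) (Function('j')(P) = Add(-4, Mul(Rational(1, 2), -7)) = Add(-4, Rational(-7, 2)) = Rational(-15, 2))
Function('X')(I, A) = I (Function('X')(I, A) = Add(-2, Add(Add(2, I), 0)) = Add(-2, Add(2, I)) = I)
Function('E')(r, H) = Mul(-3, H)
Function('J')(L) = -27 (Function('J')(L) = Mul(3, Mul(-3, 3)) = Mul(3, -9) = -27)
Add(Function('j')(4), Mul(Function('X')(W, Add(-4, Mul(-1, -4))), Function('J')(3))) = Add(Rational(-15, 2), Mul(-2, -27)) = Add(Rational(-15, 2), 54) = Rational(93, 2)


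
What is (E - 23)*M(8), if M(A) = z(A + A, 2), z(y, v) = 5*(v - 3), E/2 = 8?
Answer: 35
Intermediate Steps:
E = 16 (E = 2*8 = 16)
z(y, v) = -15 + 5*v (z(y, v) = 5*(-3 + v) = -15 + 5*v)
M(A) = -5 (M(A) = -15 + 5*2 = -15 + 10 = -5)
(E - 23)*M(8) = (16 - 23)*(-5) = -7*(-5) = 35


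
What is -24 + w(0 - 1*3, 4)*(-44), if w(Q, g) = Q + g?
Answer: -68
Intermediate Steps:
-24 + w(0 - 1*3, 4)*(-44) = -24 + ((0 - 1*3) + 4)*(-44) = -24 + ((0 - 3) + 4)*(-44) = -24 + (-3 + 4)*(-44) = -24 + 1*(-44) = -24 - 44 = -68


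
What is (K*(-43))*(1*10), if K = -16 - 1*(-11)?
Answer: 2150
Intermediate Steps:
K = -5 (K = -16 + 11 = -5)
(K*(-43))*(1*10) = (-5*(-43))*(1*10) = 215*10 = 2150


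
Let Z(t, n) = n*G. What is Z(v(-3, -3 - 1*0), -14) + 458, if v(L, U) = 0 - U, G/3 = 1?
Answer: 416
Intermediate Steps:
G = 3 (G = 3*1 = 3)
v(L, U) = -U
Z(t, n) = 3*n (Z(t, n) = n*3 = 3*n)
Z(v(-3, -3 - 1*0), -14) + 458 = 3*(-14) + 458 = -42 + 458 = 416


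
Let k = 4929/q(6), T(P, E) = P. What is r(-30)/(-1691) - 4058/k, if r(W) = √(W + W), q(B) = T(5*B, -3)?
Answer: -40580/1643 - 2*I*√15/1691 ≈ -24.699 - 0.0045807*I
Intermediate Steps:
q(B) = 5*B
r(W) = √2*√W (r(W) = √(2*W) = √2*√W)
k = 1643/10 (k = 4929/((5*6)) = 4929/30 = 4929*(1/30) = 1643/10 ≈ 164.30)
r(-30)/(-1691) - 4058/k = (√2*√(-30))/(-1691) - 4058/1643/10 = (√2*(I*√30))*(-1/1691) - 4058*10/1643 = (2*I*√15)*(-1/1691) - 40580/1643 = -2*I*√15/1691 - 40580/1643 = -40580/1643 - 2*I*√15/1691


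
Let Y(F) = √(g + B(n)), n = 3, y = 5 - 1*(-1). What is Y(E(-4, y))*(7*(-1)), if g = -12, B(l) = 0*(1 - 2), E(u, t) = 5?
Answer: -14*I*√3 ≈ -24.249*I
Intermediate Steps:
y = 6 (y = 5 + 1 = 6)
B(l) = 0 (B(l) = 0*(-1) = 0)
Y(F) = 2*I*√3 (Y(F) = √(-12 + 0) = √(-12) = 2*I*√3)
Y(E(-4, y))*(7*(-1)) = (2*I*√3)*(7*(-1)) = (2*I*√3)*(-7) = -14*I*√3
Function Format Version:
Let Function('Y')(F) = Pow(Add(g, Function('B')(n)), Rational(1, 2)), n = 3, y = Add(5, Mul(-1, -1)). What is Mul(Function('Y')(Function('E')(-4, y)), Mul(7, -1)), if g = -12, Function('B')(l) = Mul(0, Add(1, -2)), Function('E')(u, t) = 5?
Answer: Mul(-14, I, Pow(3, Rational(1, 2))) ≈ Mul(-24.249, I)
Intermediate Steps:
y = 6 (y = Add(5, 1) = 6)
Function('B')(l) = 0 (Function('B')(l) = Mul(0, -1) = 0)
Function('Y')(F) = Mul(2, I, Pow(3, Rational(1, 2))) (Function('Y')(F) = Pow(Add(-12, 0), Rational(1, 2)) = Pow(-12, Rational(1, 2)) = Mul(2, I, Pow(3, Rational(1, 2))))
Mul(Function('Y')(Function('E')(-4, y)), Mul(7, -1)) = Mul(Mul(2, I, Pow(3, Rational(1, 2))), Mul(7, -1)) = Mul(Mul(2, I, Pow(3, Rational(1, 2))), -7) = Mul(-14, I, Pow(3, Rational(1, 2)))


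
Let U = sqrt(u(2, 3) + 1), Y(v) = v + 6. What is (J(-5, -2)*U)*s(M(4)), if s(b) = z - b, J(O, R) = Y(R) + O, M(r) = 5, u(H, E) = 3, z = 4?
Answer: 2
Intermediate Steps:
Y(v) = 6 + v
J(O, R) = 6 + O + R (J(O, R) = (6 + R) + O = 6 + O + R)
s(b) = 4 - b
U = 2 (U = sqrt(3 + 1) = sqrt(4) = 2)
(J(-5, -2)*U)*s(M(4)) = ((6 - 5 - 2)*2)*(4 - 1*5) = (-1*2)*(4 - 5) = -2*(-1) = 2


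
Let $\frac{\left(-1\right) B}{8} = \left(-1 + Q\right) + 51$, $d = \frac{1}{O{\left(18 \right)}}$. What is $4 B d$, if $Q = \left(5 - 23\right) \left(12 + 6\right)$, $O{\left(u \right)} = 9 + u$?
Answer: $\frac{8768}{27} \approx 324.74$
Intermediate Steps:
$Q = -324$ ($Q = \left(-18\right) 18 = -324$)
$d = \frac{1}{27}$ ($d = \frac{1}{9 + 18} = \frac{1}{27} \approx 0.037037$)
$B = 2192$ ($B = - 8 \left(\left(-1 - 324\right) + 51\right) = - 8 \left(-325 + 51\right) = \left(-8\right) \left(-274\right) = 2192$)
$4 B d = 4 \cdot 2192 \cdot \frac{1}{27} = 8768 \cdot \frac{1}{27} = \frac{8768}{27}$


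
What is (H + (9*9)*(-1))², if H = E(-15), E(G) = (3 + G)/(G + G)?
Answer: 162409/25 ≈ 6496.4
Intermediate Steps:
E(G) = (3 + G)/(2*G) (E(G) = (3 + G)/((2*G)) = (3 + G)*(1/(2*G)) = (3 + G)/(2*G))
H = ⅖ (H = (½)*(3 - 15)/(-15) = (½)*(-1/15)*(-12) = ⅖ ≈ 0.40000)
(H + (9*9)*(-1))² = (⅖ + (9*9)*(-1))² = (⅖ + 81*(-1))² = (⅖ - 81)² = (-403/5)² = 162409/25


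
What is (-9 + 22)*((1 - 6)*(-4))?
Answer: 260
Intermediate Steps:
(-9 + 22)*((1 - 6)*(-4)) = 13*(-5*(-4)) = 13*20 = 260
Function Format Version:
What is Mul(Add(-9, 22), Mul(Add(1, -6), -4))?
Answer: 260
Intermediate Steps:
Mul(Add(-9, 22), Mul(Add(1, -6), -4)) = Mul(13, Mul(-5, -4)) = Mul(13, 20) = 260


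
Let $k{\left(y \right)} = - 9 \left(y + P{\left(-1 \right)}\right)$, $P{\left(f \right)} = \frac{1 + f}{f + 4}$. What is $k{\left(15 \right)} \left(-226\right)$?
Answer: $30510$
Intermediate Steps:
$P{\left(f \right)} = \frac{1 + f}{4 + f}$
$k{\left(y \right)} = - 9 y$ ($k{\left(y \right)} = - 9 \left(y + \frac{1 - 1}{4 - 1}\right) = - 9 \left(y + \frac{1}{3} \cdot 0\right) = - 9 \left(y + 0\right) = - 9 y$)
$k{\left(15 \right)} \left(-226\right) = \left(-9\right) 15 \left(-226\right) = \left(-135\right) \left(-226\right) = 30510$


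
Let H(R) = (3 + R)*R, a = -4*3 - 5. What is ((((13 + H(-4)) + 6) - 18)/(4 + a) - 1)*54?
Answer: -972/13 ≈ -74.769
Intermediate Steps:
a = -17 (a = -12 - 5 = -17)
H(R) = R*(3 + R)
((((13 + H(-4)) + 6) - 18)/(4 + a) - 1)*54 = ((((13 - 4*(3 - 4)) + 6) - 18)/(4 - 17) - 1)*54 = ((((13 - 4*(-1)) + 6) - 18)/(-13) - 1)*54 = ((((13 + 4) + 6) - 18)*(-1/13) - 1)*54 = (((17 + 6) - 18)*(-1/13) - 1)*54 = ((23 - 18)*(-1/13) - 1)*54 = (5*(-1/13) - 1)*54 = (-5/13 - 1)*54 = -18/13*54 = -972/13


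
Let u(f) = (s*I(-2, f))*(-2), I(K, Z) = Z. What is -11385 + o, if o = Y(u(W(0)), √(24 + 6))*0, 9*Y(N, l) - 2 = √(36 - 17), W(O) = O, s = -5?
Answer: -11385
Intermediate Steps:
u(f) = 10*f (u(f) = -5*f*(-2) = 10*f)
Y(N, l) = 2/9 + √19/9 (Y(N, l) = 2/9 + √(36 - 17)/9 = 2/9 + √19/9)
o = 0 (o = (2/9 + √19/9)*0 = 0)
-11385 + o = -11385 + 0 = -11385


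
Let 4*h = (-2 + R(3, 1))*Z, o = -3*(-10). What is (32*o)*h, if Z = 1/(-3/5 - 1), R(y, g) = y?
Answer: -150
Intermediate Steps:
o = 30
Z = -5/8 (Z = 1/(-3*⅕ - 1) = 1/(-⅗ - 1) = 1/(-8/5) = -5/8 ≈ -0.62500)
h = -5/32 (h = ((-2 + 3)*(-5/8))/4 = (1*(-5/8))/4 = (¼)*(-5/8) = -5/32 ≈ -0.15625)
(32*o)*h = (32*30)*(-5/32) = 960*(-5/32) = -150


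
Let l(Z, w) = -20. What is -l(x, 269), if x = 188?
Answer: 20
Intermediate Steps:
-l(x, 269) = -1*(-20) = 20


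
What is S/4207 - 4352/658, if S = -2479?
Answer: -1424289/197729 ≈ -7.2032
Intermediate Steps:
S/4207 - 4352/658 = -2479/4207 - 4352/658 = -2479*1/4207 - 4352*1/658 = -2479/4207 - 2176/329 = -1424289/197729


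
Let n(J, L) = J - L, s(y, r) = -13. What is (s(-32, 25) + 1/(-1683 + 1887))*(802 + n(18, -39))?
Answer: -2277209/204 ≈ -11163.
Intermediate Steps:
(s(-32, 25) + 1/(-1683 + 1887))*(802 + n(18, -39)) = (-13 + 1/(-1683 + 1887))*(802 + (18 - 1*(-39))) = (-13 + 1/204)*(802 + (18 + 39)) = (-13 + 1/204)*(802 + 57) = -2651/204*859 = -2277209/204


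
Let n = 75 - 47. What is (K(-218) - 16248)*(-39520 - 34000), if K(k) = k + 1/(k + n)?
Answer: 23001033432/19 ≈ 1.2106e+9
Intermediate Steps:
n = 28
K(k) = k + 1/(28 + k) (K(k) = k + 1/(k + 28) = k + 1/(28 + k))
(K(-218) - 16248)*(-39520 - 34000) = ((1 + (-218)**2 + 28*(-218))/(28 - 218) - 16248)*(-39520 - 34000) = ((1 + 47524 - 6104)/(-190) - 16248)*(-73520) = (-1/190*41421 - 16248)*(-73520) = (-41421/190 - 16248)*(-73520) = -3128541/190*(-73520) = 23001033432/19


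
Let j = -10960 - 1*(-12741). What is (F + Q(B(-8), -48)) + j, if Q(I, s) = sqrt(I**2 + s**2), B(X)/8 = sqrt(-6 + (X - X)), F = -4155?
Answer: -2374 + 8*sqrt(30) ≈ -2330.2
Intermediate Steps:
B(X) = 8*I*sqrt(6) (B(X) = 8*sqrt(-6 + (X - X)) = 8*sqrt(-6 + 0) = 8*sqrt(-6) = 8*(I*sqrt(6)) = 8*I*sqrt(6))
j = 1781 (j = -10960 + 12741 = 1781)
(F + Q(B(-8), -48)) + j = (-4155 + sqrt((8*I*sqrt(6))**2 + (-48)**2)) + 1781 = (-4155 + sqrt(-384 + 2304)) + 1781 = (-4155 + sqrt(1920)) + 1781 = (-4155 + 8*sqrt(30)) + 1781 = -2374 + 8*sqrt(30)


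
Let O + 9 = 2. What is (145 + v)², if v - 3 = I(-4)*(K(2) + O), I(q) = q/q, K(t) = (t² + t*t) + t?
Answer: 22801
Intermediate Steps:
O = -7 (O = -9 + 2 = -7)
K(t) = t + 2*t² (K(t) = (t² + t²) + t = 2*t² + t = t + 2*t²)
I(q) = 1
v = 6 (v = 3 + 1*(2*(1 + 2*2) - 7) = 3 + 1*(2*(1 + 4) - 7) = 3 + 1*(2*5 - 7) = 3 + 1*(10 - 7) = 3 + 1*3 = 3 + 3 = 6)
(145 + v)² = (145 + 6)² = 151² = 22801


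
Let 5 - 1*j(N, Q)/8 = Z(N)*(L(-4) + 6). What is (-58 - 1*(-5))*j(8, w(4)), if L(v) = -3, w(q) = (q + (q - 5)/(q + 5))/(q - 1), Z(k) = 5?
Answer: 4240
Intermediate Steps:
w(q) = (q + (-5 + q)/(5 + q))/(-1 + q)
j(N, Q) = -80 (j(N, Q) = 40 - 40*(-3 + 6) = 40 - 40*3 = 40 - 8*15 = 40 - 120 = -80)
(-58 - 1*(-5))*j(8, w(4)) = (-58 - 1*(-5))*(-80) = (-58 + 5)*(-80) = -53*(-80) = 4240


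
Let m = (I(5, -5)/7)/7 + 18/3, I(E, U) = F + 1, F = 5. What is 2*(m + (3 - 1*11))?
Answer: -184/49 ≈ -3.7551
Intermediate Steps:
I(E, U) = 6 (I(E, U) = 5 + 1 = 6)
m = 300/49 (m = (6/7)/7 + 18/3 = (6*(⅐))*(⅐) + 18*(⅓) = (6/7)*(⅐) + 6 = 6/49 + 6 = 300/49 ≈ 6.1225)
2*(m + (3 - 1*11)) = 2*(300/49 + (3 - 1*11)) = 2*(300/49 + (3 - 11)) = 2*(300/49 - 8) = 2*(-92/49) = -184/49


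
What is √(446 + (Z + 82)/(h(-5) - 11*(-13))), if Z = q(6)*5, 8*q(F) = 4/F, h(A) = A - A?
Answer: 5*√13150137/858 ≈ 21.132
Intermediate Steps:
h(A) = 0
q(F) = 1/(2*F) (q(F) = (4/F)/8 = 1/(2*F))
Z = 5/12 (Z = ((½)/6)*5 = ((½)*(⅙))*5 = (1/12)*5 = 5/12 ≈ 0.41667)
√(446 + (Z + 82)/(h(-5) - 11*(-13))) = √(446 + (5/12 + 82)/(0 - 11*(-13))) = √(446 + 989/(12*(0 + 143))) = √(446 + (989/12)/143) = √(446 + (989/12)*(1/143)) = √(446 + 989/1716) = √(766325/1716) = 5*√13150137/858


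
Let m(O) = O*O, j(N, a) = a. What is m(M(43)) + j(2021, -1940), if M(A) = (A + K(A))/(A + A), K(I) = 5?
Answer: -3586484/1849 ≈ -1939.7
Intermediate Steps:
M(A) = (5 + A)/(2*A) (M(A) = (A + 5)/(A + A) = (5 + A)/((2*A)) = (5 + A)*(1/(2*A)) = (5 + A)/(2*A))
m(O) = O²
m(M(43)) + j(2021, -1940) = ((½)*(5 + 43)/43)² - 1940 = ((½)*(1/43)*48)² - 1940 = (24/43)² - 1940 = 576/1849 - 1940 = -3586484/1849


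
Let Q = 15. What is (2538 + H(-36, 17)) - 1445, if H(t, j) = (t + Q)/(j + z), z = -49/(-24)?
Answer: 498997/457 ≈ 1091.9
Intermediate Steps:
z = 49/24 (z = -49*(-1/24) = 49/24 ≈ 2.0417)
H(t, j) = (15 + t)/(49/24 + j) (H(t, j) = (t + 15)/(j + 49/24) = (15 + t)/(49/24 + j))
(2538 + H(-36, 17)) - 1445 = (2538 + 24*(15 - 36)/(49 + 24*17)) - 1445 = (2538 + 24*(-21)/(49 + 408)) - 1445 = (2538 + 24*(-21)/457) - 1445 = (2538 + 24*(1/457)*(-21)) - 1445 = (2538 - 504/457) - 1445 = 1159362/457 - 1445 = 498997/457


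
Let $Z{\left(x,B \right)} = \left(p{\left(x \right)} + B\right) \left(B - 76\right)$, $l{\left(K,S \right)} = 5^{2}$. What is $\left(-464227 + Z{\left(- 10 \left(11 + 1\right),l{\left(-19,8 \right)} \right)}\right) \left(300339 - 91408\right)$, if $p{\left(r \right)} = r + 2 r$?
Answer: $-93421825202$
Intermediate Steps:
$p{\left(r \right)} = 3 r$
$l{\left(K,S \right)} = 25$
$Z{\left(x,B \right)} = \left(-76 + B\right) \left(B + 3 x\right)$ ($Z{\left(x,B \right)} = \left(3 x + B\right) \left(B - 76\right) = \left(B + 3 x\right) \left(-76 + B\right) = \left(-76 + B\right) \left(B + 3 x\right)$)
$\left(-464227 + Z{\left(- 10 \left(11 + 1\right),l{\left(-19,8 \right)} \right)}\right) \left(300339 - 91408\right) = \left(-464227 + \left(25^{2} - 228 \left(- 10 \left(11 + 1\right)\right) - 1900 + 3 \cdot 25 \left(- 10 \left(11 + 1\right)\right)\right)\right) \left(300339 - 91408\right) = \left(-464227 + \left(625 - 228 \left(\left(-10\right) 12\right) - 1900 + 3 \cdot 25 \left(\left(-10\right) 12\right)\right)\right) 208931 = \left(-464227 + \left(625 - -27360 - 1900 + 3 \cdot 25 \left(-120\right)\right)\right) 208931 = \left(-464227 + \left(625 + 27360 - 1900 - 9000\right)\right) 208931 = \left(-464227 + 17085\right) 208931 = \left(-447142\right) 208931 = -93421825202$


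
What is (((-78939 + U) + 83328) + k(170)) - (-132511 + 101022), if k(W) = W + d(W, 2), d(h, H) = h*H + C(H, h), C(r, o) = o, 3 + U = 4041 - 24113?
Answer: 16483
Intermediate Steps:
U = -20075 (U = -3 + (4041 - 24113) = -3 - 20072 = -20075)
d(h, H) = h + H*h (d(h, H) = h*H + h = H*h + h = h + H*h)
k(W) = 4*W (k(W) = W + W*(1 + 2) = W + W*3 = W + 3*W = 4*W)
(((-78939 + U) + 83328) + k(170)) - (-132511 + 101022) = (((-78939 - 20075) + 83328) + 4*170) - (-132511 + 101022) = ((-99014 + 83328) + 680) - 1*(-31489) = (-15686 + 680) + 31489 = -15006 + 31489 = 16483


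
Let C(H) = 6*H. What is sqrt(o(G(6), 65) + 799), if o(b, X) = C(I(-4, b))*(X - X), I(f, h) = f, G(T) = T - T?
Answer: sqrt(799) ≈ 28.267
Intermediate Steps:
G(T) = 0
o(b, X) = 0 (o(b, X) = (6*(-4))*(X - X) = -24*0 = 0)
sqrt(o(G(6), 65) + 799) = sqrt(0 + 799) = sqrt(799)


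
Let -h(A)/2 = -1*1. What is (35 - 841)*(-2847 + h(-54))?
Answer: 2293070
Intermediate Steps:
h(A) = 2 (h(A) = -(-2) = -2*(-1) = 2)
(35 - 841)*(-2847 + h(-54)) = (35 - 841)*(-2847 + 2) = -806*(-2845) = 2293070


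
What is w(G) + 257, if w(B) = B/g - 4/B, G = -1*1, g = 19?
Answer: 4958/19 ≈ 260.95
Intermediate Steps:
G = -1
w(B) = -4/B + B/19 (w(B) = B/19 - 4/B = -4/B + B/19)
w(G) + 257 = (-4/(-1) + (1/19)*(-1)) + 257 = (-4*(-1) - 1/19) + 257 = (4 - 1/19) + 257 = 75/19 + 257 = 4958/19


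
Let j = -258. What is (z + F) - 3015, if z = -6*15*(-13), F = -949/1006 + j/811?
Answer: -1506301957/815866 ≈ -1846.3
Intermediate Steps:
F = -1029187/815866 (F = -949/1006 - 258/811 = -1029187/815866 ≈ -1.2615)
z = 1170 (z = -90*(-13) = 1170)
(z + F) - 3015 = (1170 - 1029187/815866) - 3015 = 953534033/815866 - 3015 = -1506301957/815866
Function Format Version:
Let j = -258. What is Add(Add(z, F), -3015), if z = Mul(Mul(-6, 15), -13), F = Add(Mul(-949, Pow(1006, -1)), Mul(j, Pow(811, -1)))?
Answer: Rational(-1506301957, 815866) ≈ -1846.3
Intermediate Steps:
F = Rational(-1029187, 815866) (F = Add(Mul(-949, Pow(1006, -1)), Mul(-258, Pow(811, -1))) = Add(Mul(-949, Rational(1, 1006)), Mul(-258, Rational(1, 811))) = Add(Rational(-949, 1006), Rational(-258, 811)) = Rational(-1029187, 815866) ≈ -1.2615)
z = 1170 (z = Mul(-90, -13) = 1170)
Add(Add(z, F), -3015) = Add(Add(1170, Rational(-1029187, 815866)), -3015) = Add(Rational(953534033, 815866), -3015) = Rational(-1506301957, 815866)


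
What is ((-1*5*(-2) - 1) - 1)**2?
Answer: 64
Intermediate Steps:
((-1*5*(-2) - 1) - 1)**2 = ((-5*(-2) - 1) - 1)**2 = ((10 - 1) - 1)**2 = (9 - 1)**2 = 8**2 = 64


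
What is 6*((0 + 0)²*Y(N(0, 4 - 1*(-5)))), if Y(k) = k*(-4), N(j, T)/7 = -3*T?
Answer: 0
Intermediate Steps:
N(j, T) = -21*T (N(j, T) = 7*(-3*T) = -21*T)
Y(k) = -4*k
6*((0 + 0)²*Y(N(0, 4 - 1*(-5)))) = 6*((0 + 0)²*(-(-84)*(4 - 1*(-5)))) = 6*(0²*(-(-84)*(4 + 5))) = 6*(0*(-(-84)*9)) = 6*(0*(-4*(-189))) = 6*(0*756) = 6*0 = 0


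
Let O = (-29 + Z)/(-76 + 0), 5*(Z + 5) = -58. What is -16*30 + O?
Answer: -2397/5 ≈ -479.40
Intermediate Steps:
Z = -83/5 (Z = -5 + (⅕)*(-58) = -5 - 58/5 = -83/5 ≈ -16.600)
O = ⅗ (O = (-29 - 83/5)/(-76 + 0) = -228/5/(-76) = -228/5*(-1/76) = ⅗ ≈ 0.60000)
-16*30 + O = -16*30 + ⅗ = -480 + ⅗ = -2397/5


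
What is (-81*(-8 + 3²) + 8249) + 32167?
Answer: 40335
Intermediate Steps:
(-81*(-8 + 3²) + 8249) + 32167 = (-81*(-8 + 9) + 8249) + 32167 = (-81*1 + 8249) + 32167 = (-81 + 8249) + 32167 = 8168 + 32167 = 40335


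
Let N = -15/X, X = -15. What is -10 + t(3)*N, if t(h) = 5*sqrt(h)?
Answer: -10 + 5*sqrt(3) ≈ -1.3397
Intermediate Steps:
N = 1 (N = -15/(-15) = -15*(-1/15) = 1)
-10 + t(3)*N = -10 + (5*sqrt(3))*1 = -10 + 5*sqrt(3)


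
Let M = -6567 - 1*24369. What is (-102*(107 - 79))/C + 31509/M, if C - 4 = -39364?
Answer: -499931/528490 ≈ -0.94596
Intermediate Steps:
C = -39360 (C = 4 - 39364 = -39360)
M = -30936 (M = -6567 - 24369 = -30936)
(-102*(107 - 79))/C + 31509/M = -102*(107 - 79)/(-39360) + 31509/(-30936) = -102*28*(-1/39360) + 31509*(-1/30936) = -2856*(-1/39360) - 10503/10312 = 119/1640 - 10503/10312 = -499931/528490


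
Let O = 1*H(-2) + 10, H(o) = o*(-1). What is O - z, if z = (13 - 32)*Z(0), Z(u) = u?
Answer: 12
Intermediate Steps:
H(o) = -o
z = 0 (z = (13 - 32)*0 = -19*0 = 0)
O = 12 (O = 1*(-1*(-2)) + 10 = 1*2 + 10 = 2 + 10 = 12)
O - z = 12 - 1*0 = 12 + 0 = 12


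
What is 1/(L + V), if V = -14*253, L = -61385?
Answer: -1/64927 ≈ -1.5402e-5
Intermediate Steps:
V = -3542
1/(L + V) = 1/(-61385 - 3542) = 1/(-64927) = -1/64927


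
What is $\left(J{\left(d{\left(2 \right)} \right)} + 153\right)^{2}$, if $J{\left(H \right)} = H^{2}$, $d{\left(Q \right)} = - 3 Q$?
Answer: $35721$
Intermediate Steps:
$\left(J{\left(d{\left(2 \right)} \right)} + 153\right)^{2} = \left(\left(\left(-3\right) 2\right)^{2} + 153\right)^{2} = \left(\left(-6\right)^{2} + 153\right)^{2} = \left(36 + 153\right)^{2} = 189^{2} = 35721$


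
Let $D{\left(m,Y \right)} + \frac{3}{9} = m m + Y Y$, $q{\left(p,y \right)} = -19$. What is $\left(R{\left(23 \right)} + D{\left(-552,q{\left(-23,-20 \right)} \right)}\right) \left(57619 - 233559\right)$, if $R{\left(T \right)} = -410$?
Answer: $- \frac{160802826160}{3} \approx -5.3601 \cdot 10^{10}$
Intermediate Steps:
$D{\left(m,Y \right)} = - \frac{1}{3} + Y^{2} + m^{2}$ ($D{\left(m,Y \right)} = - \frac{1}{3} + \left(m m + Y Y\right) = - \frac{1}{3} + \left(m^{2} + Y^{2}\right) = - \frac{1}{3} + \left(Y^{2} + m^{2}\right) = - \frac{1}{3} + Y^{2} + m^{2}$)
$\left(R{\left(23 \right)} + D{\left(-552,q{\left(-23,-20 \right)} \right)}\right) \left(57619 - 233559\right) = \left(-410 + \left(- \frac{1}{3} + \left(-19\right)^{2} + \left(-552\right)^{2}\right)\right) \left(57619 - 233559\right) = \left(-410 + \left(- \frac{1}{3} + 361 + 304704\right)\right) \left(57619 - 233559\right) = \left(-410 + \frac{915194}{3}\right) \left(-175940\right) = \frac{913964}{3} \left(-175940\right) = - \frac{160802826160}{3}$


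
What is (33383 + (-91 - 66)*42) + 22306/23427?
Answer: 33032011/1233 ≈ 26790.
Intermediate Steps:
(33383 + (-91 - 66)*42) + 22306/23427 = (33383 - 157*42) + 22306*(1/23427) = (33383 - 6594) + 1174/1233 = 26789 + 1174/1233 = 33032011/1233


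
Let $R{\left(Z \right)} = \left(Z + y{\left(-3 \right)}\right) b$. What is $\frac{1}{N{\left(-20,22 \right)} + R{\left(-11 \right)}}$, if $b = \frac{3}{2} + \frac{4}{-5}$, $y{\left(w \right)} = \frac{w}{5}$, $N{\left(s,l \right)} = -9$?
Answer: $- \frac{25}{428} \approx -0.058411$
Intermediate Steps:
$y{\left(w \right)} = \frac{w}{5}$ ($y{\left(w \right)} = w \frac{1}{5} = \frac{w}{5}$)
$b = \frac{7}{10}$ ($b = 3 \cdot \frac{1}{2} + 4 \left(- \frac{1}{5}\right) = \frac{3}{2} - \frac{4}{5} = \frac{7}{10} \approx 0.7$)
$R{\left(Z \right)} = - \frac{21}{50} + \frac{7 Z}{10}$ ($R{\left(Z \right)} = \left(Z + \frac{1}{5} \left(-3\right)\right) \frac{7}{10} = \left(Z - \frac{3}{5}\right) \frac{7}{10} = \left(- \frac{3}{5} + Z\right) \frac{7}{10} = - \frac{21}{50} + \frac{7 Z}{10}$)
$\frac{1}{N{\left(-20,22 \right)} + R{\left(-11 \right)}} = \frac{1}{-9 + \left(- \frac{21}{50} + \frac{7}{10} \left(-11\right)\right)} = \frac{1}{-9 - \frac{203}{25}} = \frac{1}{- \frac{428}{25}} = - \frac{25}{428}$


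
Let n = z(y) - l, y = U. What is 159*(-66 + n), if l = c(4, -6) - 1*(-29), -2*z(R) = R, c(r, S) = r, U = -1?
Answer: -31323/2 ≈ -15662.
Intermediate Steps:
y = -1
z(R) = -R/2
l = 33 (l = 4 - 1*(-29) = 4 + 29 = 33)
n = -65/2 (n = -½*(-1) - 1*33 = ½ - 33 = -65/2 ≈ -32.500)
159*(-66 + n) = 159*(-66 - 65/2) = 159*(-197/2) = -31323/2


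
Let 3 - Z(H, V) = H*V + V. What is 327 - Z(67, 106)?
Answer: 7532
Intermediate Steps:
Z(H, V) = 3 - V - H*V (Z(H, V) = 3 - (H*V + V) = 3 - (V + H*V) = 3 + (-V - H*V) = 3 - V - H*V)
327 - Z(67, 106) = 327 - (3 - 1*106 - 1*67*106) = 327 - (3 - 106 - 7102) = 327 - 1*(-7205) = 327 + 7205 = 7532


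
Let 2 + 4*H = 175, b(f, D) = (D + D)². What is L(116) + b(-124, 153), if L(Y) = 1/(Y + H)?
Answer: 59646136/637 ≈ 93636.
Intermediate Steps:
b(f, D) = 4*D² (b(f, D) = (2*D)² = 4*D²)
H = 173/4 (H = -½ + (¼)*175 = -½ + 175/4 = 173/4 ≈ 43.250)
L(Y) = 1/(173/4 + Y) (L(Y) = 1/(Y + 173/4) = 1/(173/4 + Y))
L(116) + b(-124, 153) = 4/(173 + 4*116) + 4*153² = 4/(173 + 464) + 4*23409 = 4/637 + 93636 = 59646136/637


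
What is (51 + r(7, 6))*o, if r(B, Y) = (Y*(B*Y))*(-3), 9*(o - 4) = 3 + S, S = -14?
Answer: -5875/3 ≈ -1958.3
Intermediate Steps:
o = 25/9 (o = 4 + (3 - 14)/9 = 4 + (1/9)*(-11) = 4 - 11/9 = 25/9 ≈ 2.7778)
r(B, Y) = -3*B*Y**2 (r(B, Y) = (B*Y**2)*(-3) = -3*B*Y**2)
(51 + r(7, 6))*o = (51 - 3*7*6**2)*(25/9) = (51 - 3*7*36)*(25/9) = (51 - 756)*(25/9) = -705*25/9 = -5875/3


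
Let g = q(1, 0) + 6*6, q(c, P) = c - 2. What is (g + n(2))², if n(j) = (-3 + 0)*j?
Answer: 841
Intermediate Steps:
q(c, P) = -2 + c
n(j) = -3*j
g = 35 (g = (-2 + 1) + 6*6 = -1 + 36 = 35)
(g + n(2))² = (35 - 3*2)² = (35 - 6)² = 29² = 841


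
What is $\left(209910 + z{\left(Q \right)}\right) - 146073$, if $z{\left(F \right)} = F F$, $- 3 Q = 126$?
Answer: $65601$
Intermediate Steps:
$Q = -42$ ($Q = \left(- \frac{1}{3}\right) 126 = -42$)
$z{\left(F \right)} = F^{2}$
$\left(209910 + z{\left(Q \right)}\right) - 146073 = \left(209910 + \left(-42\right)^{2}\right) - 146073 = \left(209910 + 1764\right) - 146073 = 211674 - 146073 = 65601$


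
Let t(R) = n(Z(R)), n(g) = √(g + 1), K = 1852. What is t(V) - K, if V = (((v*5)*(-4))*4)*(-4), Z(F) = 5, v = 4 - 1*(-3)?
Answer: -1852 + √6 ≈ -1849.6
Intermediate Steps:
v = 7 (v = 4 + 3 = 7)
n(g) = √(1 + g)
V = 2240 (V = (((7*5)*(-4))*4)*(-4) = ((35*(-4))*4)*(-4) = -140*4*(-4) = -560*(-4) = 2240)
t(R) = √6 (t(R) = √(1 + 5) = √6)
t(V) - K = √6 - 1*1852 = √6 - 1852 = -1852 + √6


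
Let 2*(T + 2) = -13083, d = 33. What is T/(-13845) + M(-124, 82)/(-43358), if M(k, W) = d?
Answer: 141628094/300145755 ≈ 0.47186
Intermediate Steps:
M(k, W) = 33
T = -13087/2 (T = -2 + (½)*(-13083) = -2 - 13083/2 = -13087/2 ≈ -6543.5)
T/(-13845) + M(-124, 82)/(-43358) = -13087/2/(-13845) + 33/(-43358) = -13087/2*(-1/13845) + 33*(-1/43358) = 13087/27690 - 33/43358 = 141628094/300145755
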